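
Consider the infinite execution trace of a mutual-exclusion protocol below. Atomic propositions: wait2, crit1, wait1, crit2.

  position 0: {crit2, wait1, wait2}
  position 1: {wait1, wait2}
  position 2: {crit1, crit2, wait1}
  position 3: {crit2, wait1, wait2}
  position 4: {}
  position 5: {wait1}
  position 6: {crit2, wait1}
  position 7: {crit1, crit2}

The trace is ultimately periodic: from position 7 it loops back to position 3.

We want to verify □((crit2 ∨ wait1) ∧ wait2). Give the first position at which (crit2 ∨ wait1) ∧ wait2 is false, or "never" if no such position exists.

Check (crit2 ∨ wait1) ∧ wait2 at each position in order: 0 ✓, 1 ✓.
At position 2 the labels are {crit1, crit2, wait1}, so (crit2 ∨ wait1) ∧ wait2 is false there. This is the first violation.

2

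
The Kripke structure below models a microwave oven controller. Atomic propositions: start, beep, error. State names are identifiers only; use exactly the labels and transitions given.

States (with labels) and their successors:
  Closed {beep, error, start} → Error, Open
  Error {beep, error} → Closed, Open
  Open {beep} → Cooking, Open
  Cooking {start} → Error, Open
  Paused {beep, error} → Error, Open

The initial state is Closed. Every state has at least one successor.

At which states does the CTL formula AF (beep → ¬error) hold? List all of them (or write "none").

{Open, Cooking}

States satisfying beep → ¬error: {Open, Cooking}.
States satisfying AF (beep → ¬error): {Open, Cooking}.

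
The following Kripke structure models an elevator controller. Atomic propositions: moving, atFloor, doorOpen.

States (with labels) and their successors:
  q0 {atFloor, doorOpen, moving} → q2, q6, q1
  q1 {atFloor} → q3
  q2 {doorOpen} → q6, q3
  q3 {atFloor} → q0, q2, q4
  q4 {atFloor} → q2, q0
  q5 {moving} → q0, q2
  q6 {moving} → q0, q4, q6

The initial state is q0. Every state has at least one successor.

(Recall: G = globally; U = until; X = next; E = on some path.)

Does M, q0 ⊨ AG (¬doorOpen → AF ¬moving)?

Violated

States satisfying ¬doorOpen → AF ¬moving: {q0, q1, q2, q3, q4}.
States satisfying AG (¬doorOpen → AF ¬moving): ∅.
q6 is reachable from q0 and violates ¬doorOpen → AF ¬moving, so AG fails at q0.
q0 ∉ Sat(AG (¬doorOpen → AF ¬moving)).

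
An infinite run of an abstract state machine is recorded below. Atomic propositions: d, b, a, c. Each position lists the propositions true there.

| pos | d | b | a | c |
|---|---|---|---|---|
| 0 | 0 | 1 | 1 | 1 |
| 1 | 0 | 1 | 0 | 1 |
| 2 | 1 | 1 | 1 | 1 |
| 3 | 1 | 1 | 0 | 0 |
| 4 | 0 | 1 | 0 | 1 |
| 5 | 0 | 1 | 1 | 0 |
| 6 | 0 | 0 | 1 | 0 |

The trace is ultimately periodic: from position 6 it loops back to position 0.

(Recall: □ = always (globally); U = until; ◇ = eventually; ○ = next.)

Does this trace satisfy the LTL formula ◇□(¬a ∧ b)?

□(¬a ∧ b) is false at every position 0..6, so it never becomes true and ◇□(¬a ∧ b) fails.

No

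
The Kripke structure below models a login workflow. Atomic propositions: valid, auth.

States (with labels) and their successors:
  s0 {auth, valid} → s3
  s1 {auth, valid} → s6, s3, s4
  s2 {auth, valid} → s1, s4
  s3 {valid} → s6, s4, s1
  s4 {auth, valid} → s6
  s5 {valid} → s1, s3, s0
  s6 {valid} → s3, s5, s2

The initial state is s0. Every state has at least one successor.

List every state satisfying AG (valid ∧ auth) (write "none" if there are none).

none

States satisfying valid ∧ auth: {s0, s1, s2, s4}.
States satisfying AG (valid ∧ auth): ∅.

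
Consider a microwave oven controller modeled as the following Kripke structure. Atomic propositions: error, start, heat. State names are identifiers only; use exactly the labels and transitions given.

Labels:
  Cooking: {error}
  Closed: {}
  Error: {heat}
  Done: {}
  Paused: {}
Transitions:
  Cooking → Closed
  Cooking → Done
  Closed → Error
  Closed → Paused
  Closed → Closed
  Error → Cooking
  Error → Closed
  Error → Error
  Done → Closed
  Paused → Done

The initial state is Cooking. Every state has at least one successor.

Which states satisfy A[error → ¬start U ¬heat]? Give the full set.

{Cooking, Closed, Done, Paused}

States satisfying error → ¬start: {Cooking, Closed, Error, Done, Paused}.
States satisfying ¬heat: {Cooking, Closed, Done, Paused}.
States satisfying A[error → ¬start U ¬heat]: {Cooking, Closed, Done, Paused}.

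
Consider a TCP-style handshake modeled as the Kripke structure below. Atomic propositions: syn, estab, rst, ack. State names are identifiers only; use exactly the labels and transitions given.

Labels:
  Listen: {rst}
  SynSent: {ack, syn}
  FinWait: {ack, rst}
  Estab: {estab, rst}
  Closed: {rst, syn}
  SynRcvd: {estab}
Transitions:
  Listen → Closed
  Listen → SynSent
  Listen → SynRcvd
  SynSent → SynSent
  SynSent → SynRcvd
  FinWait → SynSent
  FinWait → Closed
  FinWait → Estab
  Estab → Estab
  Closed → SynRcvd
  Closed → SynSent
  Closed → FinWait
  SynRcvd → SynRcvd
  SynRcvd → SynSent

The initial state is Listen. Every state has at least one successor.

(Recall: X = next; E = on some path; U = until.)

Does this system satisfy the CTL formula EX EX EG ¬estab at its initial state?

States satisfying EX EG ¬estab: {Listen, SynSent, FinWait, Closed, SynRcvd}.
States satisfying EX EX EG ¬estab: {Listen, SynSent, FinWait, Closed, SynRcvd}.
Listen ∈ Sat(EX EX EG ¬estab).

Yes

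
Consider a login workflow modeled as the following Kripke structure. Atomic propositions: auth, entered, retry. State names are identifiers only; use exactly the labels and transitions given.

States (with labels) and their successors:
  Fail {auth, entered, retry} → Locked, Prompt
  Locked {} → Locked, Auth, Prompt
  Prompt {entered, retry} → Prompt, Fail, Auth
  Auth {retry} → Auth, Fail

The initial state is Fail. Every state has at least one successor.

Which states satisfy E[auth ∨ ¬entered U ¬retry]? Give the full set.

States satisfying auth ∨ ¬entered: {Fail, Locked, Auth}.
States satisfying ¬retry: {Locked}.
States satisfying E[auth ∨ ¬entered U ¬retry]: {Fail, Locked, Auth}.

{Fail, Locked, Auth}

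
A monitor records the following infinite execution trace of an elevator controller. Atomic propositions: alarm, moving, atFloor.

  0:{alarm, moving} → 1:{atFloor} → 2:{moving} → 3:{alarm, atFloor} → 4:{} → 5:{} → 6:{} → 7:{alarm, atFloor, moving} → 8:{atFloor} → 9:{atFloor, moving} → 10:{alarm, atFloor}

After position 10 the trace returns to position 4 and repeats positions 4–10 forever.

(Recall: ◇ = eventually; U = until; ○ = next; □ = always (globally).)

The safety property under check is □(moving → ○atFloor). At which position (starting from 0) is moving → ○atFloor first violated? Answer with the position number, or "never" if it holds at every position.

never

moving → ○atFloor holds at every position 0..10, and those are all the positions the trace ever visits, so the invariant □(moving → ○atFloor) is never violated.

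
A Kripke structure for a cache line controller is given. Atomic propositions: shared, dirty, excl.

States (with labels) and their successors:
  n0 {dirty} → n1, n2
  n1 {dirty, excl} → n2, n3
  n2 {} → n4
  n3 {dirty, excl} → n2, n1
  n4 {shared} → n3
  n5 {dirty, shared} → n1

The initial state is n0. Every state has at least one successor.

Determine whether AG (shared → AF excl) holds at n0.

States satisfying shared → AF excl: {n0, n1, n2, n3, n4, n5}.
States satisfying AG (shared → AF excl): {n0, n1, n2, n3, n4, n5}.
Every state reachable from n0 satisfies shared → AF excl.
n0 ∈ Sat(AG (shared → AF excl)).

Satisfied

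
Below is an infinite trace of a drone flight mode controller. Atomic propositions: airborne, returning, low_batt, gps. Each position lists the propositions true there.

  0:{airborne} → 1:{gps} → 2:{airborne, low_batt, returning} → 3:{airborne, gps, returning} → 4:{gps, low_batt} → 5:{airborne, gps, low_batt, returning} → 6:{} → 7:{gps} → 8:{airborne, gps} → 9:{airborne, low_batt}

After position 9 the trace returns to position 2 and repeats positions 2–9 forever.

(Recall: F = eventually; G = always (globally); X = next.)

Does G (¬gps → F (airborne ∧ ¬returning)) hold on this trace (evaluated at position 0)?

¬gps → F (airborne ∧ ¬returning) holds at every position 0..9, and those are all positions ever visited, so G (¬gps → F (airborne ∧ ¬returning)) holds.
Positions where ¬gps holds: 0, 2, 6, 9.
Check F (airborne ∧ ¬returning) at each: 0→ok, 2→ok, 6→ok, 9→ok.

Holds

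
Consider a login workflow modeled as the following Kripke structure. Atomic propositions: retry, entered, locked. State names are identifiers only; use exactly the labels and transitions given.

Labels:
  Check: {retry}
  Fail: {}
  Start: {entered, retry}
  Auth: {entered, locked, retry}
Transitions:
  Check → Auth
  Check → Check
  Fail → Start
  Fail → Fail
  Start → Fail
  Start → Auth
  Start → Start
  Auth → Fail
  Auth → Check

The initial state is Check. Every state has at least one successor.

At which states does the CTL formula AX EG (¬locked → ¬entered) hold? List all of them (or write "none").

States satisfying EG (¬locked → ¬entered): {Check, Fail, Auth}.
States satisfying AX EG (¬locked → ¬entered): {Check, Auth}.

{Check, Auth}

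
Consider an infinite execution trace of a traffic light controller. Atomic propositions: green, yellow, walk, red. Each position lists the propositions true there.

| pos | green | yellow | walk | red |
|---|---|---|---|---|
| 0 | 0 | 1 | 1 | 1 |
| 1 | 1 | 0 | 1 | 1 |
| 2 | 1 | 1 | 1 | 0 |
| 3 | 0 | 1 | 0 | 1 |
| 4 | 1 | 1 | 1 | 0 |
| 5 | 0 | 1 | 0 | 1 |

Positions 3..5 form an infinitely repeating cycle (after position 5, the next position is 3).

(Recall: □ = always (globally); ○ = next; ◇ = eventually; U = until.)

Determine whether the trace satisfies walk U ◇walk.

Walking from position 0: ◇walk first holds at position 0, and walk holds at every earlier position along the way, so walk U ◇walk holds.

Yes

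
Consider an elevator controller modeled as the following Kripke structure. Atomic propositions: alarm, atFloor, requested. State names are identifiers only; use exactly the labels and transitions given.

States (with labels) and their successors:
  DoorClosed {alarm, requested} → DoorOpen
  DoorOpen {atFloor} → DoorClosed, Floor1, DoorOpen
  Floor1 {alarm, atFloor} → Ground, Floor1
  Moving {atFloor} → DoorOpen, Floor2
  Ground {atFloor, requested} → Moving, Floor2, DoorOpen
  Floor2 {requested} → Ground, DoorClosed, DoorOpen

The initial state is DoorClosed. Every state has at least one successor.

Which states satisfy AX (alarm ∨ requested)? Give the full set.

{Floor1}

States satisfying alarm ∨ requested: {DoorClosed, Floor1, Ground, Floor2}.
States satisfying AX (alarm ∨ requested): {Floor1}.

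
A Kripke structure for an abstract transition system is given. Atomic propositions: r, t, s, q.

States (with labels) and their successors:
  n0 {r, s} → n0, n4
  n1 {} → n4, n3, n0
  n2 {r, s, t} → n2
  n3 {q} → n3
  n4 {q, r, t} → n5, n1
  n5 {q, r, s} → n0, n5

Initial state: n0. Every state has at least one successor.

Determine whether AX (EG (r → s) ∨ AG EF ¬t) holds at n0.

States satisfying EG (r → s) ∨ AG EF ¬t: {n0, n1, n2, n3, n4, n5}.
States satisfying AX (EG (r → s) ∨ AG EF ¬t): {n0, n1, n2, n3, n4, n5}.
n0 ∈ Sat(AX (EG (r → s) ∨ AG EF ¬t)).

Yes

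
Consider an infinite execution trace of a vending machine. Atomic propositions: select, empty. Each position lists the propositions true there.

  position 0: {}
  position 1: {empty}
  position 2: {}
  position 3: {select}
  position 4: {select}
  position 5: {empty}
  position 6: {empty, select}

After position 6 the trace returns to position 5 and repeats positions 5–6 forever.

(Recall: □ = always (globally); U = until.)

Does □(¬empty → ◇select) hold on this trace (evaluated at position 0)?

¬empty → ◇select holds at every position 0..6, and those are all positions ever visited, so □(¬empty → ◇select) holds.
Positions where ¬empty holds: 0, 2, 3, 4.
Check ◇select at each: 0→ok, 2→ok, 3→ok, 4→ok.

Yes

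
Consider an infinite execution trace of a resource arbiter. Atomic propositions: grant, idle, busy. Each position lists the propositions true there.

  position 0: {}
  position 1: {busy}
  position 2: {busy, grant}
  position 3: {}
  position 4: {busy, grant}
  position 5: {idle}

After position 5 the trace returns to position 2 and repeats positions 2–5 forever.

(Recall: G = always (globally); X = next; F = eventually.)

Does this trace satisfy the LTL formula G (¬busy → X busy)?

Yes

¬busy → X busy holds at every position 0..5, and those are all positions ever visited, so G (¬busy → X busy) holds.
Positions where ¬busy holds: 0, 3, 5.
Check X busy at each: 0→ok, 3→ok, 5→ok.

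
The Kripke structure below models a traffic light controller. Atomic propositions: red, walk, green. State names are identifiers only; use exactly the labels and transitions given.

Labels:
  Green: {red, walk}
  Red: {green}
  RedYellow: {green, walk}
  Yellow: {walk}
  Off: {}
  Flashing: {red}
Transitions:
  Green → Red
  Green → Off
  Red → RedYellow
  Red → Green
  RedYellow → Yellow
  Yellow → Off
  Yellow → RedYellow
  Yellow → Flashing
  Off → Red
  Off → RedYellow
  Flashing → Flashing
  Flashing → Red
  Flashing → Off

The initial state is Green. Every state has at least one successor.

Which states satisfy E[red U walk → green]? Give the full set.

States satisfying red: {Green, Flashing}.
States satisfying walk → green: {Red, RedYellow, Off, Flashing}.
States satisfying E[red U walk → green]: {Green, Red, RedYellow, Off, Flashing}.

{Green, Red, RedYellow, Off, Flashing}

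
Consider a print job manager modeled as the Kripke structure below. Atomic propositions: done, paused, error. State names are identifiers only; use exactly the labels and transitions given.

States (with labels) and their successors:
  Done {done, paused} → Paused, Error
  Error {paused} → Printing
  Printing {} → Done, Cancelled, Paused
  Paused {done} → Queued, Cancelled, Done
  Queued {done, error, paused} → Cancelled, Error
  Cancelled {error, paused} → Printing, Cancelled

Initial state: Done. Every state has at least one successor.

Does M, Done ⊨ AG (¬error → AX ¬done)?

States satisfying ¬error → AX ¬done: {Error, Queued, Cancelled}.
States satisfying AG (¬error → AX ¬done): ∅.
Done is reachable from Done and violates ¬error → AX ¬done, so AG fails at Done.
Done ∉ Sat(AG (¬error → AX ¬done)).

Does not hold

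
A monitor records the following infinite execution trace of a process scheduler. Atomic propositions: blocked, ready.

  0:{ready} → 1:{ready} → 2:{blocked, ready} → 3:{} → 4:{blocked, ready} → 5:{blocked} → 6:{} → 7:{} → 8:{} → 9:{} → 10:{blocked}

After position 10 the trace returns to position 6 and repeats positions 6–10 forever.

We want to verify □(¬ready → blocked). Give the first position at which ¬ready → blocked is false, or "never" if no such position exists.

Check ¬ready → blocked at each position in order: 0 ✓, 1 ✓, 2 ✓.
At position 3 the labels are {}, so ¬ready → blocked is false there. This is the first violation.

3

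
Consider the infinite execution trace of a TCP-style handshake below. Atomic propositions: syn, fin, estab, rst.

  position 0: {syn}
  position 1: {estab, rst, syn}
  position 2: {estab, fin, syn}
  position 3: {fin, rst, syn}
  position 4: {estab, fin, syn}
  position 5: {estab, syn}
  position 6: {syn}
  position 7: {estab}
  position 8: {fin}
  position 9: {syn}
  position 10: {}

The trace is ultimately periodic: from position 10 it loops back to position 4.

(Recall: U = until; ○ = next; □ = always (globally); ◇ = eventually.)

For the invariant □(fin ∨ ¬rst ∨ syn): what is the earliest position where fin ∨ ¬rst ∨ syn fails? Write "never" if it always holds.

never

fin ∨ ¬rst ∨ syn holds at every position 0..10, and those are all the positions the trace ever visits, so the invariant □(fin ∨ ¬rst ∨ syn) is never violated.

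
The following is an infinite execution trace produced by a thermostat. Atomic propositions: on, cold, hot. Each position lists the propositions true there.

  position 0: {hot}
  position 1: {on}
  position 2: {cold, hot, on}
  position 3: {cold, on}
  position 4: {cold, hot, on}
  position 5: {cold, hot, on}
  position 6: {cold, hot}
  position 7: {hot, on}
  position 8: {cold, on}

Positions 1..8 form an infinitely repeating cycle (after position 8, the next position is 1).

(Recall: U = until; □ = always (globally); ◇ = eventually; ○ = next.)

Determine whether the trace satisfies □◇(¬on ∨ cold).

◇(¬on ∨ cold) holds at every position 0..8, and those are all positions ever visited, so □◇(¬on ∨ cold) holds.

Yes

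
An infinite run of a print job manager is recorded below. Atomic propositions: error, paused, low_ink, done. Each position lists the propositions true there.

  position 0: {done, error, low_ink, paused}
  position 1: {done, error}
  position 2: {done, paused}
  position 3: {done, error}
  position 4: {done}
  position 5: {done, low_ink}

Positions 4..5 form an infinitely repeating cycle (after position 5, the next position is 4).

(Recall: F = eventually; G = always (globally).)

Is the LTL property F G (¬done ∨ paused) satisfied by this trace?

Violated

G (¬done ∨ paused) is false at every position 0..5, so it never becomes true and F G (¬done ∨ paused) fails.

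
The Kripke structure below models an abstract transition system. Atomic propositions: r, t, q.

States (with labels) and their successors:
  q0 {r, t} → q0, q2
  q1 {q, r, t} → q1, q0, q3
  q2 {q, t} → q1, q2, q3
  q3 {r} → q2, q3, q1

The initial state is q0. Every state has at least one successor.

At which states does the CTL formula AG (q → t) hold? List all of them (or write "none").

{q0, q1, q2, q3}

States satisfying q → t: {q0, q1, q2, q3}.
States satisfying AG (q → t): {q0, q1, q2, q3}.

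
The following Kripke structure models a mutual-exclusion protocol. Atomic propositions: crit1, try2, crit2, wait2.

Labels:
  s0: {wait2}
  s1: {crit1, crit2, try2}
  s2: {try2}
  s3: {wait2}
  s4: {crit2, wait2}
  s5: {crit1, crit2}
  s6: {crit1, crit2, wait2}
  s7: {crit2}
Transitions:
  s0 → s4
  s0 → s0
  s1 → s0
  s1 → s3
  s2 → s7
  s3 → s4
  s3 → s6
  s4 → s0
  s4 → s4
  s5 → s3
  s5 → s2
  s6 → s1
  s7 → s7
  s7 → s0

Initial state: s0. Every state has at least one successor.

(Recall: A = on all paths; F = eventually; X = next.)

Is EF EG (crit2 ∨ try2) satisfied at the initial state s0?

States satisfying EG (crit2 ∨ try2): {s2, s4, s5, s7}.
States satisfying EF EG (crit2 ∨ try2): {s0, s1, s2, s3, s4, s5, s6, s7}.
Some path from s0 reaches a state where EG (crit2 ∨ try2) holds.
s0 ∈ Sat(EF EG (crit2 ∨ try2)).

Holds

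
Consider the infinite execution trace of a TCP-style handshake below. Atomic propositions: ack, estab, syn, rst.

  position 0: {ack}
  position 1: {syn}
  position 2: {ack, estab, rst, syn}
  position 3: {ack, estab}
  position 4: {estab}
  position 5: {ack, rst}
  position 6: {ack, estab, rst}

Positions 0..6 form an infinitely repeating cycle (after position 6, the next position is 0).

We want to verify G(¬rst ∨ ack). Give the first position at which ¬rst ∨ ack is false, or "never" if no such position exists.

never

¬rst ∨ ack holds at every position 0..6, and those are all the positions the trace ever visits, so the invariant G(¬rst ∨ ack) is never violated.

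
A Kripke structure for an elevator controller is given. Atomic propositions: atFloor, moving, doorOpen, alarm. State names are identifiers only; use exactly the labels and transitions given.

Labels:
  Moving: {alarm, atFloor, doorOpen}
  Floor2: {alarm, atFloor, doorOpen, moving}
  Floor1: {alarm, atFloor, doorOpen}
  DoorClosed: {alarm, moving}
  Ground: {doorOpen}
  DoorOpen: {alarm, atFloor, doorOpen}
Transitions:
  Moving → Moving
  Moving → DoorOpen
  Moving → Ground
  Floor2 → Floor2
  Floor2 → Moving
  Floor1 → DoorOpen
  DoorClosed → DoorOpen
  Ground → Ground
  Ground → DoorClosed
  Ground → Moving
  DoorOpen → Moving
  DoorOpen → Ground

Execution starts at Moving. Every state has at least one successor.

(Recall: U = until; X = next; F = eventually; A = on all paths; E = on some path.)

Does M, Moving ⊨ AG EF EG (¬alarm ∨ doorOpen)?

Holds

States satisfying EF EG (¬alarm ∨ doorOpen): {Moving, Floor2, Floor1, DoorClosed, Ground, DoorOpen}.
States satisfying AG EF EG (¬alarm ∨ doorOpen): {Moving, Floor2, Floor1, DoorClosed, Ground, DoorOpen}.
Every state reachable from Moving satisfies EF EG (¬alarm ∨ doorOpen).
Moving ∈ Sat(AG EF EG (¬alarm ∨ doorOpen)).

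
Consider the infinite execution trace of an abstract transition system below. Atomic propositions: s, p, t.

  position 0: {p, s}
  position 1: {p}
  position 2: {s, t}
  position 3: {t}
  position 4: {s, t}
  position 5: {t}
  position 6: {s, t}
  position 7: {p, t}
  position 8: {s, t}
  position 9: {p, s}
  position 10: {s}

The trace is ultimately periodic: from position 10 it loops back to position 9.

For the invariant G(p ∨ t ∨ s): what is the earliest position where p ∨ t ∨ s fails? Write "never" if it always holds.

p ∨ t ∨ s holds at every position 0..10, and those are all the positions the trace ever visits, so the invariant G(p ∨ t ∨ s) is never violated.

never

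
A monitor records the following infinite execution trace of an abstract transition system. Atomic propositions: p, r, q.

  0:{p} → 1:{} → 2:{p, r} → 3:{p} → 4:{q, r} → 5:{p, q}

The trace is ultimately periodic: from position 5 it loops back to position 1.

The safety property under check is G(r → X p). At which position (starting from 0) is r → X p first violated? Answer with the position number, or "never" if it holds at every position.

r → X p holds at every position 0..5, and those are all the positions the trace ever visits, so the invariant G(r → X p) is never violated.

never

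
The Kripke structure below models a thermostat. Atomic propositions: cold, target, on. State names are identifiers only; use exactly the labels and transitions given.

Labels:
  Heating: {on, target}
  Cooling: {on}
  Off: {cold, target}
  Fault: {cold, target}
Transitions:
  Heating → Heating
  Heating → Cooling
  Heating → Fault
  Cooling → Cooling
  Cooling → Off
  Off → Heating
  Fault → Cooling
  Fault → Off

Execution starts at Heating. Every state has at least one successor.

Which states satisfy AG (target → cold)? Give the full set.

none

States satisfying target → cold: {Cooling, Off, Fault}.
States satisfying AG (target → cold): ∅.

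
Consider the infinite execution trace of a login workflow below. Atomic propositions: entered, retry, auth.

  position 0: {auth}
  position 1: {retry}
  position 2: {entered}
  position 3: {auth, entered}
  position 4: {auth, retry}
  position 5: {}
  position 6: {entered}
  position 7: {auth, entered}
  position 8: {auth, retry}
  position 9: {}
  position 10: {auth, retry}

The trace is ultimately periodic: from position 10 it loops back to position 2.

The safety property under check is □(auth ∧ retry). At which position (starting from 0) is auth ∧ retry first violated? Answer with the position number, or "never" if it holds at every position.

0

At position 0 the labels are {auth}, so auth ∧ retry is false there. This is the first violation.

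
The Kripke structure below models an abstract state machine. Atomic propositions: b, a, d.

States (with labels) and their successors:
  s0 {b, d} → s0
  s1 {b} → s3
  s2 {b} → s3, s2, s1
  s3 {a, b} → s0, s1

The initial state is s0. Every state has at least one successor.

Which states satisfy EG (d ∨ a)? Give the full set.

States satisfying d ∨ a: {s0, s3}.
States satisfying EG (d ∨ a): {s0, s3}.

{s0, s3}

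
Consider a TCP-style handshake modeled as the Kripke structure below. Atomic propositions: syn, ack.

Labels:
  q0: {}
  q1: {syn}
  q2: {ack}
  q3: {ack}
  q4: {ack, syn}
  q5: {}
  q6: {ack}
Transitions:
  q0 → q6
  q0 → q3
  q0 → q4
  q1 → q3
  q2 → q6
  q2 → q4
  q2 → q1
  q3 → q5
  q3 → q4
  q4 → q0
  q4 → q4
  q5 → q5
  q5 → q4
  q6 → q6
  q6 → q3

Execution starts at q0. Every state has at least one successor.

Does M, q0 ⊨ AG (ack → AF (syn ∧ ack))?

No

States satisfying ack → AF (syn ∧ ack): {q0, q1, q4, q5}.
States satisfying AG (ack → AF (syn ∧ ack)): ∅.
q3 is reachable from q0 and violates ack → AF (syn ∧ ack), so AG fails at q0.
q0 ∉ Sat(AG (ack → AF (syn ∧ ack))).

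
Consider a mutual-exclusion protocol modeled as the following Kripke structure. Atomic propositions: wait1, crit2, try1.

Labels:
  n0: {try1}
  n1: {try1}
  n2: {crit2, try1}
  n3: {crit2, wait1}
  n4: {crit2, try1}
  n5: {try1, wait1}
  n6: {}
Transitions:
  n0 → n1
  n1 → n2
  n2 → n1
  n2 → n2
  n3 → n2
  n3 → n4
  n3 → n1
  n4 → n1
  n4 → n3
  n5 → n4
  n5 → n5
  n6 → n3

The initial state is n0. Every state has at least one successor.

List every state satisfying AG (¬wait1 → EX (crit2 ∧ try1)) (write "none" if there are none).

{n1, n2}

States satisfying ¬wait1 → EX (crit2 ∧ try1): {n1, n2, n3, n5}.
States satisfying AG (¬wait1 → EX (crit2 ∧ try1)): {n1, n2}.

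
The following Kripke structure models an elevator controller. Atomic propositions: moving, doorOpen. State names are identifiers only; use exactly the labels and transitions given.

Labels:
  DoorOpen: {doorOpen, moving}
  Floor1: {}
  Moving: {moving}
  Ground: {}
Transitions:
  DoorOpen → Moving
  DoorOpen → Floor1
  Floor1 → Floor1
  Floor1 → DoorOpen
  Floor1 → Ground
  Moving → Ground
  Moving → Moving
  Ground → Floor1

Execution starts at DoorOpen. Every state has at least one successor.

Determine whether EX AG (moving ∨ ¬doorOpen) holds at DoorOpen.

Yes

States satisfying AG (moving ∨ ¬doorOpen): {DoorOpen, Floor1, Moving, Ground}.
States satisfying EX AG (moving ∨ ¬doorOpen): {DoorOpen, Floor1, Moving, Ground}.
DoorOpen ∈ Sat(EX AG (moving ∨ ¬doorOpen)).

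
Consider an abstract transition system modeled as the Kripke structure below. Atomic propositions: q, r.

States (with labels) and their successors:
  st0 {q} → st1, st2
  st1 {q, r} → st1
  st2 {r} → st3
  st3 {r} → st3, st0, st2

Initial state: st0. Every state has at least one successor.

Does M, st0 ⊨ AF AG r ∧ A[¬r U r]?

Does not hold

States satisfying AG r: {st1}.
States satisfying AF AG r: {st1}.
States satisfying ¬r: {st0}.
States satisfying r: {st1, st2, st3}.
States satisfying A[¬r U r]: {st0, st1, st2, st3}.
States satisfying AF AG r ∧ A[¬r U r]: {st1}.
st0 ∉ Sat(AF AG r ∧ A[¬r U r]).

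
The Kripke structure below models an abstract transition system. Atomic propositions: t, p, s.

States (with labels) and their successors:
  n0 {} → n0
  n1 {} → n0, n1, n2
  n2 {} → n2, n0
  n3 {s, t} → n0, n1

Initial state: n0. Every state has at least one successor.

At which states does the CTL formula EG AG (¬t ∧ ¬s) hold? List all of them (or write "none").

{n0, n1, n2}

States satisfying AG (¬t ∧ ¬s): {n0, n1, n2}.
States satisfying EG AG (¬t ∧ ¬s): {n0, n1, n2}.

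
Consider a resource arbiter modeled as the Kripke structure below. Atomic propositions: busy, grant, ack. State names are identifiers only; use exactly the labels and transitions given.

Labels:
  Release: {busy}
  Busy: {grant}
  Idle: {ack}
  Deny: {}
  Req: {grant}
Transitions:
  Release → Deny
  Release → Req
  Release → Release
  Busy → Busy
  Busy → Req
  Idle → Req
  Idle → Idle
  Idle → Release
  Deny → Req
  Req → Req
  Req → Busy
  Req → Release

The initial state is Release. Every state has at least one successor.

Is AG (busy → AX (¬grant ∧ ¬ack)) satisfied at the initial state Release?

States satisfying busy → AX (¬grant ∧ ¬ack): {Busy, Idle, Deny, Req}.
States satisfying AG (busy → AX (¬grant ∧ ¬ack)): ∅.
Release is reachable from Release and violates busy → AX (¬grant ∧ ¬ack), so AG fails at Release.
Release ∉ Sat(AG (busy → AX (¬grant ∧ ¬ack))).

No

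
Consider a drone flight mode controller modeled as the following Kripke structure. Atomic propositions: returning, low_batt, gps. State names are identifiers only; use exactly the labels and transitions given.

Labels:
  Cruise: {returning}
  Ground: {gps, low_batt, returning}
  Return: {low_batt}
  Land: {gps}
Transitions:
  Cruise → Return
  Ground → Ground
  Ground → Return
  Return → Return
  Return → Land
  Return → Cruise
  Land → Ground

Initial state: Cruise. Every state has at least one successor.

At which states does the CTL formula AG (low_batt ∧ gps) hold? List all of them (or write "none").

none

States satisfying low_batt ∧ gps: {Ground}.
States satisfying AG (low_batt ∧ gps): ∅.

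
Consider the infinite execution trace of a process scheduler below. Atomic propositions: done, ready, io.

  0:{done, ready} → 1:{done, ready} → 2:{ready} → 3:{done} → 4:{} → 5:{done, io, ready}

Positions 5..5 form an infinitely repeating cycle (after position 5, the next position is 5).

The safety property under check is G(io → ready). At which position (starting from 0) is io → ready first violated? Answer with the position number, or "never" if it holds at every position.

io → ready holds at every position 0..5, and those are all the positions the trace ever visits, so the invariant G(io → ready) is never violated.

never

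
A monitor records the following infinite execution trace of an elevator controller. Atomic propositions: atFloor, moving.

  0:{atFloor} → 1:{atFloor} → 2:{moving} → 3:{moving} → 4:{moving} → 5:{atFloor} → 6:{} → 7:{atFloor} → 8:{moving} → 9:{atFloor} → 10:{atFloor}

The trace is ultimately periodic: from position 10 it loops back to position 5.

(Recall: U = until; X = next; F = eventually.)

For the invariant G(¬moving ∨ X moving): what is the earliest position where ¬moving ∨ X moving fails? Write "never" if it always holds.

4

Check ¬moving ∨ X moving at each position in order: 0 ✓, 1 ✓, 2 ✓, 3 ✓.
At position 4 the labels are {moving} and the next position 5 has {atFloor}, so ¬moving ∨ X moving is false there. This is the first violation.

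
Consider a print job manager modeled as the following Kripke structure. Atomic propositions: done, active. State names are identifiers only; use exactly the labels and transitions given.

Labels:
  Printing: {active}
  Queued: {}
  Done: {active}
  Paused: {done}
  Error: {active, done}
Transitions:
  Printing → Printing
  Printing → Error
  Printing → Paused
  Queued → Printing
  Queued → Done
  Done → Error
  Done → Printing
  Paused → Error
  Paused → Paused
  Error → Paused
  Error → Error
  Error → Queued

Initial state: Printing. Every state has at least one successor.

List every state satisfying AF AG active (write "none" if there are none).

none

States satisfying AG active: ∅.
States satisfying AF AG active: ∅.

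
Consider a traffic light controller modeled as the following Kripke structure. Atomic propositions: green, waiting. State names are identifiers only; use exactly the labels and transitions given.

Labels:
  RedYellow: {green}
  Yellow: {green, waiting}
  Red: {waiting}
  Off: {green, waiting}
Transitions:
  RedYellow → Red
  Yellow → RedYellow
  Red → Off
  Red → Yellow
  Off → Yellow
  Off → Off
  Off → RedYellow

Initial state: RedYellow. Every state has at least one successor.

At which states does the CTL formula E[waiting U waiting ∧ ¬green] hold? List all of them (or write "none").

{Red}

States satisfying waiting: {Yellow, Red, Off}.
States satisfying waiting ∧ ¬green: {Red}.
States satisfying E[waiting U waiting ∧ ¬green]: {Red}.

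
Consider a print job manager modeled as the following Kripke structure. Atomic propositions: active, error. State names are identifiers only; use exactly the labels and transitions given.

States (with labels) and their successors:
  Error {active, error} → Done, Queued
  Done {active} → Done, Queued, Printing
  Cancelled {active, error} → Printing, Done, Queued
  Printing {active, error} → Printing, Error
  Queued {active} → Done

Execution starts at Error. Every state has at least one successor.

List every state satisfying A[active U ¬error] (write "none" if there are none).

{Error, Done, Queued}

States satisfying active: {Error, Done, Cancelled, Printing, Queued}.
States satisfying ¬error: {Done, Queued}.
States satisfying A[active U ¬error]: {Error, Done, Queued}.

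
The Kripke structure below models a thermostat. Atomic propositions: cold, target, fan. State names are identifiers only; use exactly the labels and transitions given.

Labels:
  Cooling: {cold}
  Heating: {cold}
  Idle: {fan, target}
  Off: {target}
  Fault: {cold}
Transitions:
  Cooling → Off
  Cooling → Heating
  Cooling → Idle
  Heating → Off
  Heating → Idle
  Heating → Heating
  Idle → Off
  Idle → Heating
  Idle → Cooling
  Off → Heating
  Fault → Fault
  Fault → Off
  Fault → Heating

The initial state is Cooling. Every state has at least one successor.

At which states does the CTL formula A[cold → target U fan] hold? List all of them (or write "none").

{Idle}

States satisfying cold → target: {Idle, Off}.
States satisfying fan: {Idle}.
States satisfying A[cold → target U fan]: {Idle}.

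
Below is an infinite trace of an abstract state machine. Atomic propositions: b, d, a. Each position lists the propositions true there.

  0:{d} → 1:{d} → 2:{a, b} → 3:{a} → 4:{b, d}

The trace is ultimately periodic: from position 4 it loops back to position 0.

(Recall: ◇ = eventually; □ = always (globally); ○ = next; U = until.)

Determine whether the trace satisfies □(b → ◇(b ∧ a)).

b → ◇(b ∧ a) holds at every position 0..4, and those are all positions ever visited, so □(b → ◇(b ∧ a)) holds.
Positions where b holds: 2, 4.
Check ◇(b ∧ a) at each: 2→ok, 4→ok.

Yes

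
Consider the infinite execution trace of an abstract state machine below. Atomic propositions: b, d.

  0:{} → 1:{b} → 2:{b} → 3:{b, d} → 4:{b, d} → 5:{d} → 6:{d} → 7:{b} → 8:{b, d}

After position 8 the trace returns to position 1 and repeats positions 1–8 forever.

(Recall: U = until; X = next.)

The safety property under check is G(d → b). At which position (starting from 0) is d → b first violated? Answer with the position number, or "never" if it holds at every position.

5

Check d → b at each position in order: 0 ✓, 1 ✓, 2 ✓, 3 ✓, 4 ✓.
At position 5 the labels are {d}, so d → b is false there. This is the first violation.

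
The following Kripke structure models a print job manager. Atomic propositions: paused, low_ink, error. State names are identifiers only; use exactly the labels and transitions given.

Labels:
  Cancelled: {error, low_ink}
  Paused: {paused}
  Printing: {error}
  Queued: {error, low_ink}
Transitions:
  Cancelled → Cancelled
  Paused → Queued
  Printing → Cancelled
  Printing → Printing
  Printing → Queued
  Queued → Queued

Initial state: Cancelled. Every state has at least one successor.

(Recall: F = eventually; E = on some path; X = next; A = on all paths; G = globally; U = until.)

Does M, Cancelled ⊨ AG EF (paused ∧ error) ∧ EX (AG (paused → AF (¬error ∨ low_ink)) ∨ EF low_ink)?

Does not hold

States satisfying EF (paused ∧ error): ∅.
States satisfying AG EF (paused ∧ error): ∅.
States satisfying AG (paused → AF (¬error ∨ low_ink)) ∨ EF low_ink: {Cancelled, Paused, Printing, Queued}.
States satisfying AG EF (paused ∧ error) ∧ EX (AG (paused → AF (¬error ∨ low_ink)) ∨ EF low_ink): ∅.
Cancelled ∉ Sat(AG EF (paused ∧ error) ∧ EX (AG (paused → AF (¬error ∨ low_ink)) ∨ EF low_ink)).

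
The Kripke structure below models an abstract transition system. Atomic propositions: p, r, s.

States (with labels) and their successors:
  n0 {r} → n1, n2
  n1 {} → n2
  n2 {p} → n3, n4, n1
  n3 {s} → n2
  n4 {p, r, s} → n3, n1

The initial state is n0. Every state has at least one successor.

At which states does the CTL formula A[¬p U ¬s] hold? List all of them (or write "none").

States satisfying ¬p: {n0, n1, n3}.
States satisfying ¬s: {n0, n1, n2}.
States satisfying A[¬p U ¬s]: {n0, n1, n2, n3}.

{n0, n1, n2, n3}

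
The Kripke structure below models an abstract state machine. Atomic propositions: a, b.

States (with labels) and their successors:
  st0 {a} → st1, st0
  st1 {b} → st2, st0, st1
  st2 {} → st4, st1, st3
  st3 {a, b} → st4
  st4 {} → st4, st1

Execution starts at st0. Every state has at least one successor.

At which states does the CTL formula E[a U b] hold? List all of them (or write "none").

{st0, st1, st3}

States satisfying a: {st0, st3}.
States satisfying b: {st1, st3}.
States satisfying E[a U b]: {st0, st1, st3}.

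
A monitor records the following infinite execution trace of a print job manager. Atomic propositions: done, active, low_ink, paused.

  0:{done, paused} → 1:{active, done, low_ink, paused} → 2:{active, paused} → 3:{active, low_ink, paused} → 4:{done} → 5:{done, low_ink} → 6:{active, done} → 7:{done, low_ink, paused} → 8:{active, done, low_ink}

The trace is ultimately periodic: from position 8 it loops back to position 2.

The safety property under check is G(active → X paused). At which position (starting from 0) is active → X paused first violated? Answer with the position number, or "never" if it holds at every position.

Check active → X paused at each position in order: 0 ✓, 1 ✓, 2 ✓.
At position 3 the labels are {active, low_ink, paused} and the next position 4 has {done}, so active → X paused is false there. This is the first violation.

3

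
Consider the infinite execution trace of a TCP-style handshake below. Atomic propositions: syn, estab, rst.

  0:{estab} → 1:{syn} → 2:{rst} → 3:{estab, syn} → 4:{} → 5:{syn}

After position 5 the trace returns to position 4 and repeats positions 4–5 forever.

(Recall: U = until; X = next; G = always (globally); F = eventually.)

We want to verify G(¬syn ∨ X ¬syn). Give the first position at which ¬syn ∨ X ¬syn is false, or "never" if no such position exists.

¬syn ∨ X ¬syn holds at every position 0..5, and those are all the positions the trace ever visits, so the invariant G(¬syn ∨ X ¬syn) is never violated.

never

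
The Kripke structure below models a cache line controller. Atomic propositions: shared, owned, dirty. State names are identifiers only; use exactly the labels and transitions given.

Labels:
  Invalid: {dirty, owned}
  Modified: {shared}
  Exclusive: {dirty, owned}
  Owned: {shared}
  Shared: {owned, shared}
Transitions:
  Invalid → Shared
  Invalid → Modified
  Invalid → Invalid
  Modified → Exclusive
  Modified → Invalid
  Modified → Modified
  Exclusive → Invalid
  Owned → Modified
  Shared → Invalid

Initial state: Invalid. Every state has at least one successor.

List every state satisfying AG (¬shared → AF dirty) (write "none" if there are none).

{Invalid, Modified, Exclusive, Owned, Shared}

States satisfying ¬shared → AF dirty: {Invalid, Modified, Exclusive, Owned, Shared}.
States satisfying AG (¬shared → AF dirty): {Invalid, Modified, Exclusive, Owned, Shared}.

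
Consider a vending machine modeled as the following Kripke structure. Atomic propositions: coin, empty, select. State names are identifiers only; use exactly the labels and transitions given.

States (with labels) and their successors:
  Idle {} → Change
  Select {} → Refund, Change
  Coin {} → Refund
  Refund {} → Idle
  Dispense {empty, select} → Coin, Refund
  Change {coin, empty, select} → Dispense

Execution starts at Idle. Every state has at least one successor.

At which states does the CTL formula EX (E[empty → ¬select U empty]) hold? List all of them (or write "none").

States satisfying E[empty → ¬select U empty]: {Idle, Select, Coin, Refund, Dispense, Change}.
States satisfying EX (E[empty → ¬select U empty]): {Idle, Select, Coin, Refund, Dispense, Change}.

{Idle, Select, Coin, Refund, Dispense, Change}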